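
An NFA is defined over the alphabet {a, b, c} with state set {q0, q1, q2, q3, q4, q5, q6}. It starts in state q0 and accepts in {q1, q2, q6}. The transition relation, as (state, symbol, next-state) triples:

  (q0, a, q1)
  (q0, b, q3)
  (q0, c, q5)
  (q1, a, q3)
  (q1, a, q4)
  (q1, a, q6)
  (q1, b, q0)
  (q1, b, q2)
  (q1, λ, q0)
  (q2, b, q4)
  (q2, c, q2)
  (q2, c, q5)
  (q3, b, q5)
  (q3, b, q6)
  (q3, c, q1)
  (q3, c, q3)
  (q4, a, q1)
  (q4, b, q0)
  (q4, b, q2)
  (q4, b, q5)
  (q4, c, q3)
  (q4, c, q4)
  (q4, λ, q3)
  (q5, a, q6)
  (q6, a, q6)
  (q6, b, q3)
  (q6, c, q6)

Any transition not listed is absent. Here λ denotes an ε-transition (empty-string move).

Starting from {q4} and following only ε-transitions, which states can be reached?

Begin with {q4}.
ε-move q4 → q3; add q3.

{q3, q4}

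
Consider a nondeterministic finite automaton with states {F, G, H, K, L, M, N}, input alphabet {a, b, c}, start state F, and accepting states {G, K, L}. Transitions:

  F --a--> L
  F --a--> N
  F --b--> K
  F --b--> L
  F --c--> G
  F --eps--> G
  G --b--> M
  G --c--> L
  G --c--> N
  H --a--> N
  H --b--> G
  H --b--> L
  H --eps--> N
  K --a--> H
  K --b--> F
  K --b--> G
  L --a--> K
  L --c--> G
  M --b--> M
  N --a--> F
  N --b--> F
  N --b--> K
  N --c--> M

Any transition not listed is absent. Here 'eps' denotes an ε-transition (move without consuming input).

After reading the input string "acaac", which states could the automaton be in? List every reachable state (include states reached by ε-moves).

Start: ε-closure({F}) = {F, G}.
Read 'a': {F, G} → {L, N}.
Read 'c': {L, N} → {G, M}.
Read 'a': {G, M} → ∅.
The set is empty and remains empty for the remaining 2 symbols.

∅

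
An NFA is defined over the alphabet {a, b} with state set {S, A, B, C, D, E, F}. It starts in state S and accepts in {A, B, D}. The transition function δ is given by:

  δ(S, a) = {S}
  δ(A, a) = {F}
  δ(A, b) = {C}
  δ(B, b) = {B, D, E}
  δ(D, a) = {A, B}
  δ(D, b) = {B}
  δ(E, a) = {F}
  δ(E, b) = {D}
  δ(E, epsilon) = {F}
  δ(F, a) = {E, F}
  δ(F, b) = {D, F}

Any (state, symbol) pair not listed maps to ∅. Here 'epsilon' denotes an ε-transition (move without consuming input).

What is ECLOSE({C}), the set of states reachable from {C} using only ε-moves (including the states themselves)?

Begin with {C}.
No ε-moves leave this set, so the closure equals the set itself.

{C}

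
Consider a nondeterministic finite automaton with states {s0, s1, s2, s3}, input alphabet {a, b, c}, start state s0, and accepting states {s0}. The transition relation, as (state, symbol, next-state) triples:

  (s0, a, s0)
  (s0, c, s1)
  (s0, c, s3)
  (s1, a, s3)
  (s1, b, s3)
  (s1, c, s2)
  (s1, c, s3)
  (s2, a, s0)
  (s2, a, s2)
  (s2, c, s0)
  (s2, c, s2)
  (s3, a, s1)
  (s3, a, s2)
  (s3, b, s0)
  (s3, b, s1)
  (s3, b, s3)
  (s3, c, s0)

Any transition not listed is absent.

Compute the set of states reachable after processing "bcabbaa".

∅

Start in {s0}.
Read 'b': {s0} → ∅.
The set is empty and remains empty for the remaining 6 symbols.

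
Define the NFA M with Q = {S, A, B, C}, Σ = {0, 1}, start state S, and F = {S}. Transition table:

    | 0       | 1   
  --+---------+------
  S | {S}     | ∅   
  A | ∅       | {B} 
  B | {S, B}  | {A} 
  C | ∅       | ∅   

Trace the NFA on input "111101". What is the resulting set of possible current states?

∅

Start in {S}.
Read '1': S→∅; now ∅.
The set is empty and remains empty for the remaining 5 symbols.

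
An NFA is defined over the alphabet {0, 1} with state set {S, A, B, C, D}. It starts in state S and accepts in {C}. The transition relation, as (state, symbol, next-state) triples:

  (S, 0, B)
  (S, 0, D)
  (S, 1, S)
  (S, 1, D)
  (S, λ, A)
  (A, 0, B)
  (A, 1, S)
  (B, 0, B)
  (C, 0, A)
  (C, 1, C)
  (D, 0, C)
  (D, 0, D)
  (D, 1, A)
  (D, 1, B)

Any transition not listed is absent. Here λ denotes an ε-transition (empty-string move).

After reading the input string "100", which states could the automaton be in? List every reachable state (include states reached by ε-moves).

{A, B, C, D}

Start: ε-closure({S}) = {S, A}.
Read '1': S→{S, D}, A→{S}; union {S, D}; ε-closure = {S, A, D}.
Read '0': S→{B, D}, A→{B}, D→{C, D}; now {B, C, D}.
Read '0': B→{B}, C→{A}, D→{C, D}; now {A, B, C, D}.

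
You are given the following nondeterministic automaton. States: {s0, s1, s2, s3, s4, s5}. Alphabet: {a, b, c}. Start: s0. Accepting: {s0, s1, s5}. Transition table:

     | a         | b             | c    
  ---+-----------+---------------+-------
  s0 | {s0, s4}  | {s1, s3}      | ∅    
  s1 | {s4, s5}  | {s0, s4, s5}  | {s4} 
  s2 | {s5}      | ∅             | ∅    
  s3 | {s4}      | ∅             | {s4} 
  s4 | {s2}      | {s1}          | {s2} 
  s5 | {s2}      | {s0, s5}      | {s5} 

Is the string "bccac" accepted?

Yes

Start in {s0}.
Read 'b': {s0} → {s1, s3}.
Read 'c': {s1, s3} → {s4}.
Read 'c': {s4} → {s2}.
Read 'a': {s2} → {s5}.
Read 'c': {s5} → {s5}.
The final set {s5} contains the accepting state s5.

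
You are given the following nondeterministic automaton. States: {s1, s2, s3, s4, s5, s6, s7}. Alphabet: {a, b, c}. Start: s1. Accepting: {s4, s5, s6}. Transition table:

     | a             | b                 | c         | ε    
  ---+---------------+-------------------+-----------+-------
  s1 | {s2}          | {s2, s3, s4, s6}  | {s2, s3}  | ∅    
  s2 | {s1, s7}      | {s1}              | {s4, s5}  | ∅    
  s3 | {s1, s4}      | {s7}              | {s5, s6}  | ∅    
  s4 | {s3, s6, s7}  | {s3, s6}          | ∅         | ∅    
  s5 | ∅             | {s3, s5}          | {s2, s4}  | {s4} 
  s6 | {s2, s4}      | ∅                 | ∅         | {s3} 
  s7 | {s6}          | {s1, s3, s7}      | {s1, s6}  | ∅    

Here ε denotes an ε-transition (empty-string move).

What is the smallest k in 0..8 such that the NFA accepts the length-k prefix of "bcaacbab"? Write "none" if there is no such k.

1

Start in {s1}.
Read 'b': s1→{s2, s3, s4, s6}; now {s2, s3, s4, s6}.
None of the earlier sets intersect F, but {s2, s3, s4, s6} does.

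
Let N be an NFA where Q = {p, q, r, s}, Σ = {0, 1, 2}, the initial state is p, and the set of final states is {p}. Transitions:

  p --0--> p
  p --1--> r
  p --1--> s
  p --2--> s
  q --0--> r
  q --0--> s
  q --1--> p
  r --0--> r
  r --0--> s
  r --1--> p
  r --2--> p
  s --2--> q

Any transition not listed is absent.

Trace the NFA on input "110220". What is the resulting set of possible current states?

Start in {p}.
Read '1': {p} → {r, s}.
Read '1': {r, s} → {p}.
Read '0': {p} → {p}.
Read '2': {p} → {s}.
Read '2': {s} → {q}.
Read '0': {q} → {r, s}.

{r, s}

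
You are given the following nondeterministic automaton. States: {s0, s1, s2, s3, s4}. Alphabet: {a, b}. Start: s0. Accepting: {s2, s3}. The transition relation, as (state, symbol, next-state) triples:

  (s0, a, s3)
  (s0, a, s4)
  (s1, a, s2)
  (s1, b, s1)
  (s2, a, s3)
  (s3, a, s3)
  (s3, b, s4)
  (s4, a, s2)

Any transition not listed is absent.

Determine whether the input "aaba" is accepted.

Yes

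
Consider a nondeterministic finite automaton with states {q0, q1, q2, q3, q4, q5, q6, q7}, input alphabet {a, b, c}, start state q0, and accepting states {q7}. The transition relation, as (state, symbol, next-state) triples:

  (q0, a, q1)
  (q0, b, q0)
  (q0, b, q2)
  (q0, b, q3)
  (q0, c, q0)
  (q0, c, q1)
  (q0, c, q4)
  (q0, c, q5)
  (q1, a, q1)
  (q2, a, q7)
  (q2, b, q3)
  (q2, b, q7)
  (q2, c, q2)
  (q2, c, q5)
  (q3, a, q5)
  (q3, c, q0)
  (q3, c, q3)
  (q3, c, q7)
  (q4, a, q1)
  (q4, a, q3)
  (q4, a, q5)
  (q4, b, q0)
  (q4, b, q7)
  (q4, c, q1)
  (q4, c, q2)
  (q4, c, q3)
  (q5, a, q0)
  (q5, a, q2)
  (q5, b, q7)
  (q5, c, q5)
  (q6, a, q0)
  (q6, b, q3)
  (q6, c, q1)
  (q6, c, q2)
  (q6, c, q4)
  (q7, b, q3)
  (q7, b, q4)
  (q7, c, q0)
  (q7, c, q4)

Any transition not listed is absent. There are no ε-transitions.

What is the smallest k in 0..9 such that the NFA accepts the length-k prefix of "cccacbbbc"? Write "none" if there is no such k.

Start in {q0}.
Read 'c': q0→{q0, q1, q4, q5}; now {q0, q1, q4, q5}.
Read 'c': q0→{q0, q1, q4, q5}, q1→∅, q4→{q1, q2, q3}, q5→{q5}; now {q0, q1, q2, q3, q4, q5}.
Read 'c': q0→{q0, q1, q4, q5}, q1→∅, q2→{q2, q5}, q3→{q0, q3, q7}, q4→{q1, q2, q3}, q5→{q5}; now {q0, q1, q2, q3, q4, q5, q7}.
None of the earlier sets intersect F, but {q0, q1, q2, q3, q4, q5, q7} does.

3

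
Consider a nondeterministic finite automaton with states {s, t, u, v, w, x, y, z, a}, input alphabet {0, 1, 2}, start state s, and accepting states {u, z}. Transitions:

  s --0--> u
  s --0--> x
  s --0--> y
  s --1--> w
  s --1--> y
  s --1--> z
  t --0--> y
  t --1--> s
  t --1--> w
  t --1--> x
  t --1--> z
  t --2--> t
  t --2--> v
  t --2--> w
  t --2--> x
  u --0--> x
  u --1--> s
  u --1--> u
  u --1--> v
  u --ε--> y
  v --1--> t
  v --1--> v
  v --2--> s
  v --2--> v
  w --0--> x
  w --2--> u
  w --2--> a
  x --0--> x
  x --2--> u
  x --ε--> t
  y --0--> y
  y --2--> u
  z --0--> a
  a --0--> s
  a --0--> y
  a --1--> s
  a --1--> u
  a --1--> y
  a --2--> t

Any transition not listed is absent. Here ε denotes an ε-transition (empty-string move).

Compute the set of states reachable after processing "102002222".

{s, t, u, v, w, x, y, a}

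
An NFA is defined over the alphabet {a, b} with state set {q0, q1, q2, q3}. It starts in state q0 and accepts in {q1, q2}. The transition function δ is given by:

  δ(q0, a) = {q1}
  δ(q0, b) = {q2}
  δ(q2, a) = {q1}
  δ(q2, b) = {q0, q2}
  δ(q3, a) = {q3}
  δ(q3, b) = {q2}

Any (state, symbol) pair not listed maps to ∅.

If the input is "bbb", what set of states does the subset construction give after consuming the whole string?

{q0, q2}

Start in {q0}.
Read 'b': q0→{q2}; now {q2}.
Read 'b': q2→{q0, q2}; now {q0, q2}.
Read 'b': q0→{q2}, q2→{q0, q2}; now {q0, q2}.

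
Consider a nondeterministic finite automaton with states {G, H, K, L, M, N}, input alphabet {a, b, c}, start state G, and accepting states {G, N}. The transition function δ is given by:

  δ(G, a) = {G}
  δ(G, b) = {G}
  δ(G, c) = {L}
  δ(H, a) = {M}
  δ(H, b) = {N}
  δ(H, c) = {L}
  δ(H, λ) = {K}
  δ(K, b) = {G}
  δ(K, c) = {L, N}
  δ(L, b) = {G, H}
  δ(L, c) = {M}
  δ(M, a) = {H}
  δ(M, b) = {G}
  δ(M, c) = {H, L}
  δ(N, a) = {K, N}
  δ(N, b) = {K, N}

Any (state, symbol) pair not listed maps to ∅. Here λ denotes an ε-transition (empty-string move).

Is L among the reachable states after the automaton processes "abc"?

Yes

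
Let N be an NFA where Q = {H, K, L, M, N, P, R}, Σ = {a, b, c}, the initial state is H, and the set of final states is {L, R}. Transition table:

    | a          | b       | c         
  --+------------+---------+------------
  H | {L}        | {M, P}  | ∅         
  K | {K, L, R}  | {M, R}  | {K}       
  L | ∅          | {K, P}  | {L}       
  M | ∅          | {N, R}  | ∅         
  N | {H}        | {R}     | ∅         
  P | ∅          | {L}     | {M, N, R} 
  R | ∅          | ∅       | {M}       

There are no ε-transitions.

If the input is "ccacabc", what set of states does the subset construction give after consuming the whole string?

Start in {H}.
Read 'c': {H} → ∅.
The set is empty and remains empty for the remaining 6 symbols.

∅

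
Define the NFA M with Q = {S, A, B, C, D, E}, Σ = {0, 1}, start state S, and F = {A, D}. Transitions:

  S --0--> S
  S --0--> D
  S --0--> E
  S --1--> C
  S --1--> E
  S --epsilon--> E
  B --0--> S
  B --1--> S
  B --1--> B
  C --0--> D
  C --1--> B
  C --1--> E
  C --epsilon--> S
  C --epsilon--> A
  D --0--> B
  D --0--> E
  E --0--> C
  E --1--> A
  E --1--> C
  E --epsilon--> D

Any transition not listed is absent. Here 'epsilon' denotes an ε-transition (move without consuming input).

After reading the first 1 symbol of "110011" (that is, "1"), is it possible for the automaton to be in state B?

No

Start: ε-closure({S}) = {S, D, E}.
Read '1': {S, D, E} → {S, A, C, D, E}.
State B is not in {S, A, C, D, E}.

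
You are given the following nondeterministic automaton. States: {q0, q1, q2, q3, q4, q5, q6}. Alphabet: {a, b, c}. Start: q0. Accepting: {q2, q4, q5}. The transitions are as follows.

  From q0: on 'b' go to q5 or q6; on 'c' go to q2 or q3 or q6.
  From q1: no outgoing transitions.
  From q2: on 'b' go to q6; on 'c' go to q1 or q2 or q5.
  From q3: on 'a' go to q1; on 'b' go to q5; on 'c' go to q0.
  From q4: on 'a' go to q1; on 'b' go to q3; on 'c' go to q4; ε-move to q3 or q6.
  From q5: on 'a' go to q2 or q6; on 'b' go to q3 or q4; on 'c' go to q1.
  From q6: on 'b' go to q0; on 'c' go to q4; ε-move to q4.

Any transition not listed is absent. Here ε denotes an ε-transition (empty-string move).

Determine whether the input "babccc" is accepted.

Start in {q0}.
Read 'b': {q0} → {q3, q4, q5, q6}.
Read 'a': {q3, q4, q5, q6} → {q1, q2, q3, q4, q6}.
Read 'b': {q1, q2, q3, q4, q6} → {q0, q3, q4, q5, q6}.
Read 'c': {q0, q3, q4, q5, q6} → {q0, q1, q2, q3, q4, q6}.
Read 'c': {q0, q1, q2, q3, q4, q6} → {q0, q1, q2, q3, q4, q5, q6}.
Read 'c': {q0, q1, q2, q3, q4, q5, q6} → {q0, q1, q2, q3, q4, q5, q6}.
The final set {q0, q1, q2, q3, q4, q5, q6} contains the accepting states q2, q4, q5.

Yes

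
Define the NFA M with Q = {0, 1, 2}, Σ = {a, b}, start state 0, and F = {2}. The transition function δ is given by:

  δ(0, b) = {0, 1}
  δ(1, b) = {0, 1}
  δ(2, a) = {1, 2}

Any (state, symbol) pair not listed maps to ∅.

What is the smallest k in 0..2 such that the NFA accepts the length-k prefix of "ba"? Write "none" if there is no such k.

Start in {0}.
Read 'b': 0→{0, 1}; now {0, 1}.
Read 'a': 0→∅, 1→∅; now ∅.
No reachable set along the way intersects F.

none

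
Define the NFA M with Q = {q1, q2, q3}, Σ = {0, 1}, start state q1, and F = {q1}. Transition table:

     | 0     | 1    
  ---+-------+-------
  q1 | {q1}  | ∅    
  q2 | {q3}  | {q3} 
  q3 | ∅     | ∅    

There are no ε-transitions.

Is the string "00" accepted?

Yes

Start in {q1}.
Read '0': q1→{q1}; now {q1}.
Read '0': q1→{q1}; now {q1}.
The final set {q1} contains the accepting state q1.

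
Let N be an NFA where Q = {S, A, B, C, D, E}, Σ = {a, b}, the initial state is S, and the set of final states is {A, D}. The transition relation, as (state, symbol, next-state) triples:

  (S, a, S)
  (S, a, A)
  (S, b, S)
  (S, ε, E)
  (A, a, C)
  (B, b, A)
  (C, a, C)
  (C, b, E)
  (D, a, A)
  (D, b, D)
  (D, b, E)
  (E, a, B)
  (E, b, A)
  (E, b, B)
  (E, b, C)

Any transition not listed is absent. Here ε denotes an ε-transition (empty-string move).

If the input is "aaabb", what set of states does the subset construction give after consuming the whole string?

{S, A, B, C, E}

Start: ε-closure({S}) = {S, E}.
Read 'a': {S, E} → {S, A, B, E}.
Read 'a': {S, A, B, E} → {S, A, B, C, E}.
Read 'a': {S, A, B, C, E} → {S, A, B, C, E}.
Read 'b': {S, A, B, C, E} → {S, A, B, C, E}.
Read 'b': {S, A, B, C, E} → {S, A, B, C, E}.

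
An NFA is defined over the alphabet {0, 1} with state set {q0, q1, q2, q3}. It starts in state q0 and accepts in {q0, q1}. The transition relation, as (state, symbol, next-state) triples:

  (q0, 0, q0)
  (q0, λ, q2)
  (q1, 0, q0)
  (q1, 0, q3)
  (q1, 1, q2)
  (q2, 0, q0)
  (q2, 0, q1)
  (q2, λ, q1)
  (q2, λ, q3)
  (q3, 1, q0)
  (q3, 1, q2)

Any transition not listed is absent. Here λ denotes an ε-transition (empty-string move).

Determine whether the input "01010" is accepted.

Start: ε-closure({q0}) = {q0, q1, q2, q3}.
Read '0': q0→{q0}, q1→{q0, q3}, q2→{q0, q1}, q3→∅; union {q0, q1, q3}; ε-closure = {q0, q1, q2, q3}.
Read '1': q0→∅, q1→{q2}, q2→∅, q3→{q0, q2}; union {q0, q2}; ε-closure = {q0, q1, q2, q3}.
Read '0': q0→{q0}, q1→{q0, q3}, q2→{q0, q1}, q3→∅; union {q0, q1, q3}; ε-closure = {q0, q1, q2, q3}.
Read '1': q0→∅, q1→{q2}, q2→∅, q3→{q0, q2}; union {q0, q2}; ε-closure = {q0, q1, q2, q3}.
Read '0': q0→{q0}, q1→{q0, q3}, q2→{q0, q1}, q3→∅; union {q0, q1, q3}; ε-closure = {q0, q1, q2, q3}.
The final set {q0, q1, q2, q3} contains the accepting states q0, q1.

Yes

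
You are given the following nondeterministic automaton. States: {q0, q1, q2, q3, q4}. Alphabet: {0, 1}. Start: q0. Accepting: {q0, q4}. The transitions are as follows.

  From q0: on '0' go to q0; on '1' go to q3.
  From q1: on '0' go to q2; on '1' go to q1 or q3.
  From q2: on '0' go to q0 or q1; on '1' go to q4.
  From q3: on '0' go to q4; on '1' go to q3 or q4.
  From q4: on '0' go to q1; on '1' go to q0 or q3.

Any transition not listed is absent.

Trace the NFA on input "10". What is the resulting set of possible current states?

{q4}

Start in {q0}.
Read '1': {q0} → {q3}.
Read '0': {q3} → {q4}.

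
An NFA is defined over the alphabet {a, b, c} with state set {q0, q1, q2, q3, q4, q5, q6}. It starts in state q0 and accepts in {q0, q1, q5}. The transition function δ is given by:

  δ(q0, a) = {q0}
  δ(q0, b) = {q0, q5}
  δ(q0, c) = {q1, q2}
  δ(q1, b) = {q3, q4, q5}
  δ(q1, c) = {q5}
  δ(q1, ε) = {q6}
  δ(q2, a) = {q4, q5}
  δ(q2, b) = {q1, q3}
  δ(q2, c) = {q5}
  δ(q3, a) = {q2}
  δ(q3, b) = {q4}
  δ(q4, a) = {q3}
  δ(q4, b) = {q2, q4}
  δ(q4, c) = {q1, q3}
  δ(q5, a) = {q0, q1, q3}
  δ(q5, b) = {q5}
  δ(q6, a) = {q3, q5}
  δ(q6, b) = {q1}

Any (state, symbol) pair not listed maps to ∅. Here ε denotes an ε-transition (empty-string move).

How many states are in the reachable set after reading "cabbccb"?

1

Start in {q0}.
Read 'c': {q0} → {q1, q2, q6}.
Read 'a': {q1, q2, q6} → {q3, q4, q5}.
Read 'b': {q3, q4, q5} → {q2, q4, q5}.
Read 'b': {q2, q4, q5} → {q1, q2, q3, q4, q5, q6}.
Read 'c': {q1, q2, q3, q4, q5, q6} → {q1, q3, q5, q6}.
Read 'c': {q1, q3, q5, q6} → {q5}.
Read 'b': {q5} → {q5}.
That set has 1 state.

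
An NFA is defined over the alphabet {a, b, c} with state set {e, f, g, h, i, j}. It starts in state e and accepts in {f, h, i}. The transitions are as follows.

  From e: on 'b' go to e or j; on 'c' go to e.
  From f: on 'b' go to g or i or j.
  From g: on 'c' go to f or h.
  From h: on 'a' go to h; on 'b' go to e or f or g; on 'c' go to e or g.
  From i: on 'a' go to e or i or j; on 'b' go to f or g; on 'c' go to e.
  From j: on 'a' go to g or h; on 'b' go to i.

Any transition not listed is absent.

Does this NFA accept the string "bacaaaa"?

Start in {e}.
Read 'b': e→{e, j}; now {e, j}.
Read 'a': e→∅, j→{g, h}; now {g, h}.
Read 'c': g→{f, h}, h→{e, g}; now {e, f, g, h}.
Read 'a': e→∅, f→∅, g→∅, h→{h}; now {h}.
Read 'a': h→{h}; now {h}.
Read 'a': h→{h}; now {h}.
Read 'a': h→{h}; now {h}.
The final set {h} contains the accepting state h.

Yes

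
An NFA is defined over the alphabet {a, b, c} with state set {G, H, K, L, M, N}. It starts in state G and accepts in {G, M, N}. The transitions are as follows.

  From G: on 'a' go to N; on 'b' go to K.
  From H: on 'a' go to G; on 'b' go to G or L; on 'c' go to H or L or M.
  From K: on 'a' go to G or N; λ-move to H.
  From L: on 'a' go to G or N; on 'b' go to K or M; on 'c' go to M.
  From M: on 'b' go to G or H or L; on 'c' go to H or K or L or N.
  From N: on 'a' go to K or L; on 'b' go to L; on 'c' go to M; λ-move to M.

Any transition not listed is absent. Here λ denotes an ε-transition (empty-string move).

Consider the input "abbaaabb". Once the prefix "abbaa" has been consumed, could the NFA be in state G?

No

Start in {G}.
Read 'a': G→{N}; union {N}; ε-closure = {M, N}.
Read 'b': M→{G, H, L}, N→{L}; now {G, H, L}.
Read 'b': G→{K}, H→{G, L}, L→{K, M}; union {G, K, L, M}; ε-closure = {G, H, K, L, M}.
Read 'a': G→{N}, H→{G}, K→{G, N}, L→{G, N}, M→∅; union {G, N}; ε-closure = {G, M, N}.
Read 'a': G→{N}, M→∅, N→{K, L}; union {K, L, N}; ε-closure = {H, K, L, M, N}.
State G is not in {H, K, L, M, N}.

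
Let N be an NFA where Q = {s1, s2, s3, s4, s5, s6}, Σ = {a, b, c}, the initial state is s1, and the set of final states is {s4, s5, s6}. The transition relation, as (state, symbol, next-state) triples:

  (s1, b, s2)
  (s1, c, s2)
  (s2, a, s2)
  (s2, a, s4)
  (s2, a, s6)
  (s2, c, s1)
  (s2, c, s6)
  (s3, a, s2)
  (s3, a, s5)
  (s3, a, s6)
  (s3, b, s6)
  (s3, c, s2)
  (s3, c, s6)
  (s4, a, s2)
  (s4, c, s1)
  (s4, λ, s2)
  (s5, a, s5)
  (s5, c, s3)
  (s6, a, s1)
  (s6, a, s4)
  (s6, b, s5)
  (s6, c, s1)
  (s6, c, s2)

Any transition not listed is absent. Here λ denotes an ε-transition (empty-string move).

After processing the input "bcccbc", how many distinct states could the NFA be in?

Start in {s1}.
Read 'b': {s1} → {s2}.
Read 'c': {s2} → {s1, s6}.
Read 'c': {s1, s6} → {s1, s2}.
Read 'c': {s1, s2} → {s1, s2, s6}.
Read 'b': {s1, s2, s6} → {s2, s5}.
Read 'c': {s2, s5} → {s1, s3, s6}.
That set has 3 states.

3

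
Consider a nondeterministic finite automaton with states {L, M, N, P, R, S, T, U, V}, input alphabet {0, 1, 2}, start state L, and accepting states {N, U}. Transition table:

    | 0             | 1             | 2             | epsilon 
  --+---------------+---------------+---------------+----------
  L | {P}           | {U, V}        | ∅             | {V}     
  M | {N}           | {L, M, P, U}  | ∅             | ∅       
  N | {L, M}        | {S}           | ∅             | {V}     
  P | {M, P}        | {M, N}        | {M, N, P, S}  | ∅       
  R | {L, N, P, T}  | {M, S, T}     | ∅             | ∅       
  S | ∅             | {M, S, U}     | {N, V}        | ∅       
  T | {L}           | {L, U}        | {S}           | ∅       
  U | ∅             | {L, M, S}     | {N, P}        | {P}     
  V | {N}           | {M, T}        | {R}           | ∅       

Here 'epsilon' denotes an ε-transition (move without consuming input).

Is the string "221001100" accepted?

Start: ε-closure({L}) = {L, V}.
Read '2': L→∅, V→{R}; now {R}.
Read '2': R→∅; now ∅.
The set is empty and remains empty for the remaining 7 symbols.
The final set ∅ contains no accepting state.

No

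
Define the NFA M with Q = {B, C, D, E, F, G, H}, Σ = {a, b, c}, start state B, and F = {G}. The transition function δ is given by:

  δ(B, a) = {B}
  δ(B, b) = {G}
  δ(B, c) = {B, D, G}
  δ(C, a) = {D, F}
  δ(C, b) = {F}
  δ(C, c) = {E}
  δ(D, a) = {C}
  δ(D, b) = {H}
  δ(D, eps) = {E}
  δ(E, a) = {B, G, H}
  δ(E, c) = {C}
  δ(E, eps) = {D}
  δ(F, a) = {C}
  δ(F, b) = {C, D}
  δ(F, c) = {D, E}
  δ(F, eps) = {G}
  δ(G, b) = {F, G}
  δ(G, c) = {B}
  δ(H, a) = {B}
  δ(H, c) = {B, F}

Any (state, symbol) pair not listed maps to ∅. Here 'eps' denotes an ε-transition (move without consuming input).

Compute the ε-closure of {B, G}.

{B, G}

Begin with {B, G}.
No ε-moves leave this set, so the closure equals the set itself.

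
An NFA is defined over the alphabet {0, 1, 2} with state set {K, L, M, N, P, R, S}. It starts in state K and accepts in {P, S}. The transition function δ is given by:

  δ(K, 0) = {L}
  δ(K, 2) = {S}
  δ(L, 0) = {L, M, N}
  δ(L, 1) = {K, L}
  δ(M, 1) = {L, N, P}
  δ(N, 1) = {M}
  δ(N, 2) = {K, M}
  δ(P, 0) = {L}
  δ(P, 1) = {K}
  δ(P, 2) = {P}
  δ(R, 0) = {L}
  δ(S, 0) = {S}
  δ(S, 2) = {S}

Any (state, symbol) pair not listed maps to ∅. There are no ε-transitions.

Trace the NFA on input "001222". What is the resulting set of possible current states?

{P, S}

Start in {K}.
Read '0': {K} → {L}.
Read '0': {L} → {L, M, N}.
Read '1': {L, M, N} → {K, L, M, N, P}.
Read '2': {K, L, M, N, P} → {K, M, P, S}.
Read '2': {K, M, P, S} → {P, S}.
Read '2': {P, S} → {P, S}.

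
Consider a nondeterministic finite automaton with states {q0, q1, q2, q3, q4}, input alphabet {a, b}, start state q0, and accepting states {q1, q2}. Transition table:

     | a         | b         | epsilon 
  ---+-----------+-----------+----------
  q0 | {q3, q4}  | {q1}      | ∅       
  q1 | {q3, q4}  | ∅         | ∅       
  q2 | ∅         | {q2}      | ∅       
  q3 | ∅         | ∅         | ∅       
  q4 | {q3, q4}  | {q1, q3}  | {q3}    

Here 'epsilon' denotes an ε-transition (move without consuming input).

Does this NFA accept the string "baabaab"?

Yes

Start in {q0}.
Read 'b': q0→{q1}; now {q1}.
Read 'a': q1→{q3, q4}; now {q3, q4}.
Read 'a': q3→∅, q4→{q3, q4}; now {q3, q4}.
Read 'b': q3→∅, q4→{q1, q3}; now {q1, q3}.
Read 'a': q1→{q3, q4}, q3→∅; now {q3, q4}.
Read 'a': q3→∅, q4→{q3, q4}; now {q3, q4}.
Read 'b': q3→∅, q4→{q1, q3}; now {q1, q3}.
The final set {q1, q3} contains the accepting state q1.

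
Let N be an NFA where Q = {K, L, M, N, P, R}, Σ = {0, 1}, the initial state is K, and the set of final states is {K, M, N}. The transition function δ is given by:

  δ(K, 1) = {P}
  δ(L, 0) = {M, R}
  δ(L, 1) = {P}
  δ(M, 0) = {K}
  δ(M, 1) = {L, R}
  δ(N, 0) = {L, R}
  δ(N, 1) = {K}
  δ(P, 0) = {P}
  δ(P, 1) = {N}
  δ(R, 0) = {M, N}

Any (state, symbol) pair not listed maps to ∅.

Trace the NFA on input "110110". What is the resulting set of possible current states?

{L, R}

Start in {K}.
Read '1': K→{P}; now {P}.
Read '1': P→{N}; now {N}.
Read '0': N→{L, R}; now {L, R}.
Read '1': L→{P}, R→∅; now {P}.
Read '1': P→{N}; now {N}.
Read '0': N→{L, R}; now {L, R}.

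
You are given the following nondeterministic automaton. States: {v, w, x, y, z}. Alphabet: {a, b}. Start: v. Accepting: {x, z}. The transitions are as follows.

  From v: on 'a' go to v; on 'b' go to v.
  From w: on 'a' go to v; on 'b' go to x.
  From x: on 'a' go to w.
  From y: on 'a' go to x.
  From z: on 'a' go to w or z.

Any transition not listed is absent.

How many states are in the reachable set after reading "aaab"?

1

Start in {v}.
Read 'a': v→{v}; now {v}.
Read 'a': v→{v}; now {v}.
Read 'a': v→{v}; now {v}.
Read 'b': v→{v}; now {v}.
That set has 1 state.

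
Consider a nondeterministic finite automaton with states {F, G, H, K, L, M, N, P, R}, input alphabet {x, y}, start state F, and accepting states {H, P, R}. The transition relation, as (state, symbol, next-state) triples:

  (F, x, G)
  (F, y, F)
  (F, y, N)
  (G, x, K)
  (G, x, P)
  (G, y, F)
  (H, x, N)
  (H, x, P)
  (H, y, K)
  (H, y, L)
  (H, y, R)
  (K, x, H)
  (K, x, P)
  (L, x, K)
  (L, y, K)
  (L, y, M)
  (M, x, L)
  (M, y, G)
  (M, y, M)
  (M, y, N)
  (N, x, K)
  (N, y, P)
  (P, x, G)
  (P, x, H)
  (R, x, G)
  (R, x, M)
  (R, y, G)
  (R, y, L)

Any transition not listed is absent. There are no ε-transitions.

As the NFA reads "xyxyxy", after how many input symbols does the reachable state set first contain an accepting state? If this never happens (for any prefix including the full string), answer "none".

Start in {F}.
Read 'x': F→{G}; now {G}.
Read 'y': G→{F}; now {F}.
Read 'x': F→{G}; now {G}.
Read 'y': G→{F}; now {F}.
Read 'x': F→{G}; now {G}.
Read 'y': G→{F}; now {F}.
No reachable set along the way intersects F.

none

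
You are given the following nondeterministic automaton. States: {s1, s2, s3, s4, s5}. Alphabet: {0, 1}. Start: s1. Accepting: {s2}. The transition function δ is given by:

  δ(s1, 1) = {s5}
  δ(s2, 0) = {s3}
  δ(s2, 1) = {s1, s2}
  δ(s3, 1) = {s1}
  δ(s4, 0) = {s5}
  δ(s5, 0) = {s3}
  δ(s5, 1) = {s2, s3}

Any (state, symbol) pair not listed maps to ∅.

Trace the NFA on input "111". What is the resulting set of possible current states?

{s1, s2}

Start in {s1}.
Read '1': s1→{s5}; now {s5}.
Read '1': s5→{s2, s3}; now {s2, s3}.
Read '1': s2→{s1, s2}, s3→{s1}; now {s1, s2}.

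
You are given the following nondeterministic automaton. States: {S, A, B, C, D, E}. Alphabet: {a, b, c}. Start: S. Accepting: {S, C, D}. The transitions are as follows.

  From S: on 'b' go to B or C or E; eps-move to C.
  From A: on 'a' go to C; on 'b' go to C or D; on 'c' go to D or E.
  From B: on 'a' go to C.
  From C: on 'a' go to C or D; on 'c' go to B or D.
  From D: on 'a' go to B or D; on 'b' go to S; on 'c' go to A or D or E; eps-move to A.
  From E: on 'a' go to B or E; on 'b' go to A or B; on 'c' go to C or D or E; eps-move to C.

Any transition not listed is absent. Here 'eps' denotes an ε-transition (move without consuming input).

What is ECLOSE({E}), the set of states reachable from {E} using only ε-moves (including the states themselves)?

{C, E}

Begin with {E}.
ε-move E → C; add C.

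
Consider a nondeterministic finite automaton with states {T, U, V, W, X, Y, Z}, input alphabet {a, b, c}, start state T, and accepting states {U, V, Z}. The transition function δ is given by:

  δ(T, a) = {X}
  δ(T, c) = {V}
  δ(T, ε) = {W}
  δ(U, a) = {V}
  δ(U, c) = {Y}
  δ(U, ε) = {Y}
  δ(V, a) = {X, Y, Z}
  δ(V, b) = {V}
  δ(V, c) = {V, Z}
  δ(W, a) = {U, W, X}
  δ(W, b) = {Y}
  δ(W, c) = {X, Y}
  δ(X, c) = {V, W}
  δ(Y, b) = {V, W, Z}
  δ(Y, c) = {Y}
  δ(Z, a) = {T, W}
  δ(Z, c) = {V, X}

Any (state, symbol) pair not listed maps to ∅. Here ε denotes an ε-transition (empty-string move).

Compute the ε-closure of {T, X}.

{T, W, X}

Begin with {T, X}.
ε-move T → W; add W.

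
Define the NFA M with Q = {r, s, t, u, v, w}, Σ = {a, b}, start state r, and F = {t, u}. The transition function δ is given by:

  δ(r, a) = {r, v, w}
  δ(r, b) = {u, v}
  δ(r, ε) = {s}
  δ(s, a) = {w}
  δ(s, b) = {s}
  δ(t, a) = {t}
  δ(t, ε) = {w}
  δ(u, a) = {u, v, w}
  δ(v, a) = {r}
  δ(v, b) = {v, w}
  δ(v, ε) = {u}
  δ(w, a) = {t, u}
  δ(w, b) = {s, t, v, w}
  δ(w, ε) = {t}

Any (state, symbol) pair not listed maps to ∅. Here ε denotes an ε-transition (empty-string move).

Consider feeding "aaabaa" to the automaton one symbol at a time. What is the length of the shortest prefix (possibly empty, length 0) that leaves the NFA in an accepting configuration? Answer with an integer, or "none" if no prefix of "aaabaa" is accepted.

1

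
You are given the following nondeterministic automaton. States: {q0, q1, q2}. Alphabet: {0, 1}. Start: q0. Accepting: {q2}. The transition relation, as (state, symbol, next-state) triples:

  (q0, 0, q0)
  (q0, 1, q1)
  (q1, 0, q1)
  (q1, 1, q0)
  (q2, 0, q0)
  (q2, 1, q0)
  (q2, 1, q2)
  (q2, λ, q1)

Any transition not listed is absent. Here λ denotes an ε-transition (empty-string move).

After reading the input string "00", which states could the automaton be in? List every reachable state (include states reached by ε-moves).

{q0}

Start in {q0}.
Read '0': {q0} → {q0}.
Read '0': {q0} → {q0}.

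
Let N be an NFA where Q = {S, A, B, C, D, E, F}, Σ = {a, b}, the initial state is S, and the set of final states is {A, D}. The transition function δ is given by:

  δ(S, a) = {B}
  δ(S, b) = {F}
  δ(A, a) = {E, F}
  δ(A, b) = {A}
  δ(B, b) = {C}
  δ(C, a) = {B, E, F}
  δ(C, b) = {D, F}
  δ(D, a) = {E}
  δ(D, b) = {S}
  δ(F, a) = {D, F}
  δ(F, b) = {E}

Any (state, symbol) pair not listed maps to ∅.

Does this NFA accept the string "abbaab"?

No

Start in {S}.
Read 'a': {S} → {B}.
Read 'b': {B} → {C}.
Read 'b': {C} → {D, F}.
Read 'a': {D, F} → {D, E, F}.
Read 'a': {D, E, F} → {D, E, F}.
Read 'b': {D, E, F} → {S, E}.
The final set {S, E} contains no accepting state.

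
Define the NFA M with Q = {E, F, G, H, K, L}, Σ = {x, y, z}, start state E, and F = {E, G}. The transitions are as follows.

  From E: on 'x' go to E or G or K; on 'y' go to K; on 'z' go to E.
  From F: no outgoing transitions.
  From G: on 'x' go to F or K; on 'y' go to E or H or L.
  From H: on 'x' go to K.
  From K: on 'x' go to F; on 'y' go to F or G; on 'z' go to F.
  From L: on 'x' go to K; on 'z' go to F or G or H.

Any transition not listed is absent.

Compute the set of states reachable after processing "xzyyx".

Start in {E}.
Read 'x': E→{E, G, K}; now {E, G, K}.
Read 'z': E→{E}, G→∅, K→{F}; now {E, F}.
Read 'y': E→{K}, F→∅; now {K}.
Read 'y': K→{F, G}; now {F, G}.
Read 'x': F→∅, G→{F, K}; now {F, K}.

{F, K}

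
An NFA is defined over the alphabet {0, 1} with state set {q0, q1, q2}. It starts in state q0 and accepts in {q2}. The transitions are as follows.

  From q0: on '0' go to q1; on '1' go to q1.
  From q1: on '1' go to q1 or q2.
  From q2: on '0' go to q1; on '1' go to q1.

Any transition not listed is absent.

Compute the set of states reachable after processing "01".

Start in {q0}.
Read '0': q0→{q1}; now {q1}.
Read '1': q1→{q1, q2}; now {q1, q2}.

{q1, q2}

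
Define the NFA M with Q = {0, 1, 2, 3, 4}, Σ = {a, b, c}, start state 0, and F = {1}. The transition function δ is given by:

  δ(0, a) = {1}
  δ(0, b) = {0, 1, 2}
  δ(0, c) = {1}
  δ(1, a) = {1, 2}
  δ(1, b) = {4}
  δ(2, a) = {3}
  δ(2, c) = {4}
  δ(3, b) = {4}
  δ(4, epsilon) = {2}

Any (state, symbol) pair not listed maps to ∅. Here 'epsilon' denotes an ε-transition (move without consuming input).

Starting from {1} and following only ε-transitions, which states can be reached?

{1}

Begin with {1}.
No ε-moves leave this set, so the closure equals the set itself.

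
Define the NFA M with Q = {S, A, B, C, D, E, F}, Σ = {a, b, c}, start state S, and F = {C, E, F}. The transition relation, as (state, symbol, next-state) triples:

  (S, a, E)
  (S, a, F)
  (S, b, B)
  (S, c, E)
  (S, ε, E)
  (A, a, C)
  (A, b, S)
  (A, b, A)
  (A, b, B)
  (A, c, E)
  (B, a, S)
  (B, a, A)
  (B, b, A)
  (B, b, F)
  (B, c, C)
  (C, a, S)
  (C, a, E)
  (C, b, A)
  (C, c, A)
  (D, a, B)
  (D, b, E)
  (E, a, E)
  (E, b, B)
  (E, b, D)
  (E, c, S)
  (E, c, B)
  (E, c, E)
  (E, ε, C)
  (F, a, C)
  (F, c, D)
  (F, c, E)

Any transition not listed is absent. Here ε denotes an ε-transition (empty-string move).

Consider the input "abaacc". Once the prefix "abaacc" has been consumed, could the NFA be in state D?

Start: ε-closure({S}) = {S, C, E}.
Read 'a': {S, C, E} → {S, C, E, F}.
Read 'b': {S, C, E, F} → {A, B, D}.
Read 'a': {A, B, D} → {S, A, B, C, E}.
Read 'a': {S, A, B, C, E} → {S, A, C, E, F}.
Read 'c': {S, A, C, E, F} → {S, A, B, C, D, E}.
Read 'c': {S, A, B, C, D, E} → {S, A, B, C, E}.
State D is not in {S, A, B, C, E}.

No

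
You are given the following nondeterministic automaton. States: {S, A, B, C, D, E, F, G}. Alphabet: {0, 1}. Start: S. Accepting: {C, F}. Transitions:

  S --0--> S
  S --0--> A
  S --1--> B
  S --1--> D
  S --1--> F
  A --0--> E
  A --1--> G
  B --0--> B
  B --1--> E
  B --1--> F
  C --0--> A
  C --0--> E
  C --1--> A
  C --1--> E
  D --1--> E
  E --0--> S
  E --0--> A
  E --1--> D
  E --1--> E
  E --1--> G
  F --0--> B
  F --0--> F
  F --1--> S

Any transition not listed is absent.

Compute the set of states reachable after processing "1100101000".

{S, A, B, E, F}

Start in {S}.
Read '1': S→{B, D, F}; now {B, D, F}.
Read '1': B→{E, F}, D→{E}, F→{S}; now {S, E, F}.
Read '0': S→{S, A}, E→{S, A}, F→{B, F}; now {S, A, B, F}.
Read '0': S→{S, A}, A→{E}, B→{B}, F→{B, F}; now {S, A, B, E, F}.
Read '1': S→{B, D, F}, A→{G}, B→{E, F}, E→{D, E, G}, F→{S}; now {S, B, D, E, F, G}.
Read '0': S→{S, A}, B→{B}, D→∅, E→{S, A}, F→{B, F}, G→∅; now {S, A, B, F}.
Read '1': S→{B, D, F}, A→{G}, B→{E, F}, F→{S}; now {S, B, D, E, F, G}.
Read '0': S→{S, A}, B→{B}, D→∅, E→{S, A}, F→{B, F}, G→∅; now {S, A, B, F}.
Read '0': S→{S, A}, A→{E}, B→{B}, F→{B, F}; now {S, A, B, E, F}.
Read '0': S→{S, A}, A→{E}, B→{B}, E→{S, A}, F→{B, F}; now {S, A, B, E, F}.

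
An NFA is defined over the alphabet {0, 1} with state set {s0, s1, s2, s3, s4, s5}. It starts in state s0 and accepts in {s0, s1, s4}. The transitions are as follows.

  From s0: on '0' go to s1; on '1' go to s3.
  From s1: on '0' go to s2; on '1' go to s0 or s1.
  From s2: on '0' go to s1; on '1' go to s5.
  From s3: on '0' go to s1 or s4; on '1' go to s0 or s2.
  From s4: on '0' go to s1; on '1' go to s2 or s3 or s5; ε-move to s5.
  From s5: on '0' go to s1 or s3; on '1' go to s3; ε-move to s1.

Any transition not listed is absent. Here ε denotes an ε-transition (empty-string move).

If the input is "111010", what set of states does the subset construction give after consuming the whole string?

Start in {s0}.
Read '1': s0→{s3}; now {s3}.
Read '1': s3→{s0, s2}; now {s0, s2}.
Read '1': s0→{s3}, s2→{s5}; union {s3, s5}; ε-closure = {s1, s3, s5}.
Read '0': s1→{s2}, s3→{s1, s4}, s5→{s1, s3}; union {s1, s2, s3, s4}; ε-closure = {s1, s2, s3, s4, s5}.
Read '1': s1→{s0, s1}, s2→{s5}, s3→{s0, s2}, s4→{s2, s3, s5}, s5→{s3}; now {s0, s1, s2, s3, s5}.
Read '0': s0→{s1}, s1→{s2}, s2→{s1}, s3→{s1, s4}, s5→{s1, s3}; union {s1, s2, s3, s4}; ε-closure = {s1, s2, s3, s4, s5}.

{s1, s2, s3, s4, s5}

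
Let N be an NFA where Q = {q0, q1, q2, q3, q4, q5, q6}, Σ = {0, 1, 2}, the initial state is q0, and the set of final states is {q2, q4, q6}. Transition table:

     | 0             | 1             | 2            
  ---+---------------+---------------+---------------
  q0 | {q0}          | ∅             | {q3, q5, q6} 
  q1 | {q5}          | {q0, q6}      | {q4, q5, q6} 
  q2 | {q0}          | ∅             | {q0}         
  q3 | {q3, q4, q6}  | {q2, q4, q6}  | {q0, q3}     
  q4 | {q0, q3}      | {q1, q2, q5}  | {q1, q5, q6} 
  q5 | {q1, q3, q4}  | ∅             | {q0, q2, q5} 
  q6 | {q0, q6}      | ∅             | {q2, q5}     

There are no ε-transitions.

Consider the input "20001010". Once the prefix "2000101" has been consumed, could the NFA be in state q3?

No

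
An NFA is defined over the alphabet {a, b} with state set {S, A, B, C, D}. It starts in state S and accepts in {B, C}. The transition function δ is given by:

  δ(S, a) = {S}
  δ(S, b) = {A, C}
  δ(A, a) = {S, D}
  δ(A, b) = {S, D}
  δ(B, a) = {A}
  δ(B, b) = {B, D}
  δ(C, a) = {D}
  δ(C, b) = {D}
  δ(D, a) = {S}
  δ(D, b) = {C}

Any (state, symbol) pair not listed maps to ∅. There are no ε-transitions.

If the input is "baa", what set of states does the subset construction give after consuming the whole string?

Start in {S}.
Read 'b': S→{A, C}; now {A, C}.
Read 'a': A→{S, D}, C→{D}; now {S, D}.
Read 'a': S→{S}, D→{S}; now {S}.

{S}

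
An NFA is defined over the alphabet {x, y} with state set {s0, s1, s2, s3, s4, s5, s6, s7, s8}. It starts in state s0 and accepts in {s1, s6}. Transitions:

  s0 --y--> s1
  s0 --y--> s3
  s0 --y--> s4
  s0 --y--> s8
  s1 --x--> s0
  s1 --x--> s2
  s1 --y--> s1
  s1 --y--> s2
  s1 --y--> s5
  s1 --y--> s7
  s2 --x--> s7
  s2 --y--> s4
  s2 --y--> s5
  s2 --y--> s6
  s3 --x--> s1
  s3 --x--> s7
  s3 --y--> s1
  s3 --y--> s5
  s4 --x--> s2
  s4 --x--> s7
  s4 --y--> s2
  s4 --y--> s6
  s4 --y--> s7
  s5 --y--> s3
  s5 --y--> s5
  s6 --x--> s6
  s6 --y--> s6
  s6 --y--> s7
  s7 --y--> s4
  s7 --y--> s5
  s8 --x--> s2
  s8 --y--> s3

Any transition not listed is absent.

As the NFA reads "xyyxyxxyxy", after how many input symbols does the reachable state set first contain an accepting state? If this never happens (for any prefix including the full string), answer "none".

Start in {s0}.
Read 'x': {s0} → ∅.
The set is empty and remains empty for the remaining 9 symbols.
No reachable set along the way intersects F.

none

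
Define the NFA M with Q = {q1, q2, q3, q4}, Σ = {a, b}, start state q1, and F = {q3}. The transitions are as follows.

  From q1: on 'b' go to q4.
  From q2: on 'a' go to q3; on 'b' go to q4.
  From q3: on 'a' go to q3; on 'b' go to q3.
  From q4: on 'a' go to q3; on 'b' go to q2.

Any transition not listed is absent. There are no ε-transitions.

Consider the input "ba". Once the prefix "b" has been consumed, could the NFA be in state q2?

No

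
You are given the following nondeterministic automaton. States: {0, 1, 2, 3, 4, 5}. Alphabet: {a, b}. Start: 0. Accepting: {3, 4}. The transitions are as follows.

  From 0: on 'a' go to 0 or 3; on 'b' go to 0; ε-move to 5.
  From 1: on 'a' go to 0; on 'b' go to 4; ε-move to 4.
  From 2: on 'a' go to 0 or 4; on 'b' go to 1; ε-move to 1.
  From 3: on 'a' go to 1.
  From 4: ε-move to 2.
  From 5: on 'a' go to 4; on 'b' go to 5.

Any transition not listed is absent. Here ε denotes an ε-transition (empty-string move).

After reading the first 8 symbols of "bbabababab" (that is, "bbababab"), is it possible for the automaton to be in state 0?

Start: ε-closure({0}) = {0, 5}.
Read 'b': {0, 5} → {0, 5}.
Read 'b': {0, 5} → {0, 5}.
Read 'a': {0, 5} → {0, 1, 2, 3, 4, 5}.
Read 'b': {0, 1, 2, 3, 4, 5} → {0, 1, 2, 4, 5}.
Read 'a': {0, 1, 2, 4, 5} → {0, 1, 2, 3, 4, 5}.
Read 'b': {0, 1, 2, 3, 4, 5} → {0, 1, 2, 4, 5}.
Read 'a': {0, 1, 2, 4, 5} → {0, 1, 2, 3, 4, 5}.
Read 'b': {0, 1, 2, 3, 4, 5} → {0, 1, 2, 4, 5}.
State 0 is in {0, 1, 2, 4, 5}.

Yes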